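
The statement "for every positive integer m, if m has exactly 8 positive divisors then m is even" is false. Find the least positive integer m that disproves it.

A counterexample is any positive integer m such that m has exactly 8 positive divisors but m is odd; we check each in order.
For m = 24, 30, 40, 42, …, 88, 102, 104 the conclusion holds.
m = 105: divisors of 105: 1, 3, 5, 7, 15, 21, 35, 105; 105 is odd.
So m = 105 is the smallest counterexample.

m = 105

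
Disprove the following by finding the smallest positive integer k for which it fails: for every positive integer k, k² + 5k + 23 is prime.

Check each positive integer k in order until k² + 5k + 23 is not prime.
For k = 1, 2, 3, 4, …, 11, 12, 13 the conclusion holds.
k = 14: k² + 5k + 23 = 289 = 17 × 17, composite.

k = 14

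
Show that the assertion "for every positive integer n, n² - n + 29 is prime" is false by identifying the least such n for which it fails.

n = 3

Check each positive integer n in order until n² - n + 29 is not prime.
n = 1: n² - n + 29 = 29, prime.
n = 2: n² - n + 29 = 31, prime.
n = 3: n² - n + 29 = 35 = 5 × 7, composite.
Hence n = 3 is a counterexample.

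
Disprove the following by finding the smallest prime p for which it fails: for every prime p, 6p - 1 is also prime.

p = 11

For p = 2, 3, 5, 7 the conclusion holds.
p = 11: 6p - 1 = 65 = 5 × 13, not prime.
Thus p = 11 disproves the claim, and no smaller p works.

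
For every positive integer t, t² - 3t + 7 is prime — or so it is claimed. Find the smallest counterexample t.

Check each positive integer t in order until t² - 3t + 7 is not prime.
The first 5 eligible values, up to t = 5, all satisfy the conclusion.
t = 6: t² - 3t + 7 = 25 = 5 × 5, composite.

t = 6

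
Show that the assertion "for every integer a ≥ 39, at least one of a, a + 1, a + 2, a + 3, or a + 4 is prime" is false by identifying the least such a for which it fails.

a = 48

Check each integer a ≥ 39 in order until a, a + 1, a + 2, a + 3, a + 4 are all composite.
The first 9 eligible values, up to a = 47, all satisfy the conclusion.
a = 48: 48 = 2 × 24; 49 = 7 × 7; 50 = 2 × 25; 51 = 3 × 17; 52 = 2 × 26 — all composite.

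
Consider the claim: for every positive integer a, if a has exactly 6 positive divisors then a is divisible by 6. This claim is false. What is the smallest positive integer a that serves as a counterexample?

For a = 12, 18 the conclusion holds.
a = 20: τ(20) = 6; 20 mod 6 = 2.

a = 20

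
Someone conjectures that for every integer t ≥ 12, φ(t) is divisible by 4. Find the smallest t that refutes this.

t = 12: φ(12) = 4; 4 mod 4 = 0.
t = 13: φ(13) = 12; 12 mod 4 = 0.
t = 14: φ(14) = 6; 6 mod 4 = 2.

t = 14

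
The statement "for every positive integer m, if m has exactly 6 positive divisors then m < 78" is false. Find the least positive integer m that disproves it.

m = 92

Check each positive integer m in order until m has exactly 6 positive divisors but the claim fails.
For m = 12, 18, 20, 28, …, 68, 75, 76 the conclusion holds.
m = 92: τ(92) = 6; 92 ≥ 78.
Thus m = 92 disproves the claim, and no smaller m works.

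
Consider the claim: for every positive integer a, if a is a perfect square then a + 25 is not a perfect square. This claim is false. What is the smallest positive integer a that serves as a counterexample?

A counterexample is any positive integer a such that a is a perfect square but a + 25 is a perfect square; we check each in order.
For a = 1, 4, 9, 16, …, 81, 100, 121 the conclusion holds.
a = 144: 144 = 12² and 144 + 25 = 169 = 13².

a = 144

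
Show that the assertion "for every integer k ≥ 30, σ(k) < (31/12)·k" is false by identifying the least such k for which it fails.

k = 48

Check each integer k ≥ 30 in order until the claim fails.
For k = 30, 31, 32, 33, …, 45, 46, 47 the conclusion holds.
k = 48: σ(48) = 124; 124 ≥ 124.
Thus k = 48 disproves the claim, and no smaller k works.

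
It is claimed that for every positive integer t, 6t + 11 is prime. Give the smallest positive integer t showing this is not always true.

Check each positive integer t in order until 6t + 11 is not prime.
For t = 1, 2, 3 the conclusion holds.
t = 4: 6t + 11 = 35 = 5 × 7, composite.
So t = 4 is the smallest counterexample.

t = 4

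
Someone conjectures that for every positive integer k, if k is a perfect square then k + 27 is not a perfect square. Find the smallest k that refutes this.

Check each positive integer k in order until k is a perfect square but k + 27 is a perfect square.
k = 1: 1 + 27 = 28, not a perfect square.
k = 4: 4 + 27 = 31, not a perfect square.
k = 9: 9 = 3² and 9 + 27 = 36 = 6².

k = 9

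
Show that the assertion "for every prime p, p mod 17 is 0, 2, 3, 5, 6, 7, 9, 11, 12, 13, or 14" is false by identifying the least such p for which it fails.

p = 59

We need the least prime p for which the claim fails.
The first 16 eligible values, up to p = 53, all satisfy the conclusion.
p = 59: 59 mod 17 = 8 — not in {0, 2, 3, 5, 6, 7, 9, 11, 12, 13, 14}.
Thus p = 59 disproves the claim, and no smaller p works.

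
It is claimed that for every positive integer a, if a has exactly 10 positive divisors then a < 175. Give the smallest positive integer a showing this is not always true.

For a = 48, 80, 112, 162 the conclusion holds.
a = 176: τ(176) = 10; 176 ≥ 175.

a = 176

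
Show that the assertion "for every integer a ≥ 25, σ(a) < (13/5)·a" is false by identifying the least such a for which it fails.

a = 60

For a = 25, 26, 27, 28, …, 57, 58, 59 the conclusion holds.
a = 60: σ(60) = 168; 168 ≥ 156.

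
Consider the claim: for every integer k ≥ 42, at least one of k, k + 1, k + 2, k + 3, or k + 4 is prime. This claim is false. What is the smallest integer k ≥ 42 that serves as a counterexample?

k = 48

A counterexample is any integer k ≥ 42 such that k, k + 1, k + 2, k + 3, k + 4 are all composite; we check each in order.
k = 42: 43 is prime.
k = 43: 43 is prime.
k = 44: 47 is prime.
k = 45: 47 is prime.
k = 46: 47 is prime.
k = 47: 47 is prime.
k = 48: 48 = 2 × 24; 49 = 7 × 7; 50 = 2 × 25; 51 = 3 × 17; 52 = 2 × 26 — all composite.
So k = 48 is the smallest counterexample.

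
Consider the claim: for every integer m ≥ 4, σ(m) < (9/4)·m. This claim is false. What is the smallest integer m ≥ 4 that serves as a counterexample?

A counterexample is any integer m ≥ 4 such that the claim fails; we check each in order.
The first 8 eligible values, up to m = 11, all satisfy the conclusion.
m = 12: σ(12) = 28; 28 ≥ 27.

m = 12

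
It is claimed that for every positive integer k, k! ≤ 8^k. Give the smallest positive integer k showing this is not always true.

For k = 1, 2, 3, 4, …, 17, 18, 19 the conclusion holds.
k = 20: k! = 2432902008176640000 and 8^k = 1152921504606846976, so 2432902008176640000 > 1152921504606846976.
So k = 20 is the smallest counterexample.

k = 20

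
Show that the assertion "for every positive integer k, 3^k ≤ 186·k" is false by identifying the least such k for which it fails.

k = 7

A counterexample is any positive integer k such that 3^k > 186·k; we check each in order.
For k = 1, 2, 3, 4, 5, 6 the conclusion holds.
k = 7: 3^k = 2187 and 186·k = 1302, so 2187 > 1302.
So k = 7 is the smallest counterexample.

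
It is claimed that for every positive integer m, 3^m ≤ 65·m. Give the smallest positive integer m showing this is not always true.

We need the least positive integer m for which 3^m > 65·m.
For m = 1, 2, 3, 4, 5 the conclusion holds.
m = 6: 3^m = 729 and 65·m = 390, so 729 > 390.
Hence m = 6 is a counterexample.

m = 6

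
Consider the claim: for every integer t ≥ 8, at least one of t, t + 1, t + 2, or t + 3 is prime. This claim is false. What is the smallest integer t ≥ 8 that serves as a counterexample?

For t = 8, 9, 10, 11, …, 21, 22, 23 the conclusion holds.
t = 24: 24 = 2 × 12; 25 = 5 × 5; 26 = 2 × 13; 27 = 3 × 9 — all composite.
Hence t = 24 is a counterexample.

t = 24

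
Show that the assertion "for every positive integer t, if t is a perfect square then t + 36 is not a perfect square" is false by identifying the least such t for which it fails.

For t = 1, 4, 9, 16, 25, 36, 49 the conclusion holds.
t = 64: 64 = 8² and 64 + 36 = 100 = 10².

t = 64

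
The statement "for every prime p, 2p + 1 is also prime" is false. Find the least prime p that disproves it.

p = 7

A counterexample is any prime p such that 2p + 1 is not prime; we check each in order.
For p = 2, 3, 5 the conclusion holds.
p = 7: 2p + 1 = 15 = 3 × 5, not prime.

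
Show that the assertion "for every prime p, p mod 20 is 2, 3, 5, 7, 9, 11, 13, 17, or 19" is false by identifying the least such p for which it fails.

For p = 2, 3, 5, 7, …, 29, 31, 37 the conclusion holds.
p = 41: 41 mod 20 = 1 — not in {2, 3, 5, 7, 9, 11, 13, 17, 19}.
Hence p = 41 is a counterexample.

p = 41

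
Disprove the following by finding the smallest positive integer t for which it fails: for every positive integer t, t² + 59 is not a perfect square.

A counterexample is any positive integer t such that t² + 59 is a perfect square; we check each in order.
For t = 1, 2, 3, 4, …, 26, 27, 28 the conclusion holds.
t = 29: 29² + 59 = 900 = 30², a perfect square.

t = 29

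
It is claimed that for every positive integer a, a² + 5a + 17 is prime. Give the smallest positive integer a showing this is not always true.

A counterexample is any positive integer a such that a² + 5a + 17 is not prime; we check each in order.
For a = 1, 2, 3, 4, 5, 6, 7 the conclusion holds.
a = 8: a² + 5a + 17 = 121 = 11 × 11, composite.
Hence a = 8 is a counterexample.

a = 8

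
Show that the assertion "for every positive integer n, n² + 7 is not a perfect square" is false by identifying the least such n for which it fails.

n = 3

For n = 1, 2 the conclusion holds.
n = 3: 3² + 7 = 16 = 4², a perfect square.
So n = 3 is the smallest counterexample.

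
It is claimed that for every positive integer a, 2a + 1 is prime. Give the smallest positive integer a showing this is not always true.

We need the least positive integer a for which 2a + 1 is not prime.
a = 1: 2a + 1 = 3, prime.
a = 2: 2a + 1 = 5, prime.
a = 3: 2a + 1 = 7, prime.
a = 4: 2a + 1 = 9 = 3 × 3, composite.

a = 4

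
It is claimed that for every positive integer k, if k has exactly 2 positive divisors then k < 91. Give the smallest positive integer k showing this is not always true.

A counterexample is any positive integer k such that k has exactly 2 positive divisors but the claim fails; we check each in order.
The first 24 eligible values, up to k = 89, all satisfy the conclusion.
k = 97: τ(97) = 2; 97 ≥ 91.

k = 97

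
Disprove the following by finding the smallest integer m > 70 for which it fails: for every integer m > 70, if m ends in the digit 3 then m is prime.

For m = 73, 83 the conclusion holds.
m = 93: 93 ends in 3; 93 = 3 × 31, composite.
So m = 93 is the smallest counterexample.

m = 93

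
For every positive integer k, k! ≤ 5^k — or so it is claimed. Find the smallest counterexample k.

k = 12

Check each positive integer k in order until k! > 5^k.
For k = 1, 2, 3, 4, …, 9, 10, 11 the conclusion holds.
k = 12: k! = 479001600 and 5^k = 244140625, so 479001600 > 244140625.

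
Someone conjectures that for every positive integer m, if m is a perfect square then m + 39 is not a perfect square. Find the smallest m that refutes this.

m = 25

For m = 1, 4, 9, 16 the conclusion holds.
m = 25: 25 = 5² and 25 + 39 = 64 = 8².
Hence m = 25 is a counterexample.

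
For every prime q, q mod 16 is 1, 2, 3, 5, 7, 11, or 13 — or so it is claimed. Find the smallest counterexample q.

q = 31

Check each prime q in order until the claim fails.
For q = 2, 3, 5, 7, 11, 13, 17, 19, 23, 29 the conclusion holds.
q = 31: 31 mod 16 = 15 — not in {1, 2, 3, 5, 7, 11, 13}.
Hence q = 31 is a counterexample.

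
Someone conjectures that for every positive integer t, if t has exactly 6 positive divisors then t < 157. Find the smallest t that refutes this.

For t = 12, 18, 20, 28, …, 147, 148, 153 the conclusion holds.
t = 164: τ(164) = 6; 164 ≥ 157.
So t = 164 is the smallest counterexample.

t = 164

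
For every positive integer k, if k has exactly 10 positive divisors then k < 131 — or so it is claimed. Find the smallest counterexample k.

k = 162

We need the least positive integer k for which k has exactly 10 positive divisors but the claim fails.
k = 48: τ(48) = 10; 48 < 131.
k = 80: τ(80) = 10; 80 < 131.
k = 112: τ(112) = 10; 112 < 131.
k = 162: τ(162) = 10; 162 ≥ 131.
So k = 162 is the smallest counterexample.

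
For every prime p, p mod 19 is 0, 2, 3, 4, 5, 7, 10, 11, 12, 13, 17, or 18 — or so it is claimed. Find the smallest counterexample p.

p = 47

A counterexample is any prime p such that the claim fails; we check each in order.
For p = 2, 3, 5, 7, …, 37, 41, 43 the conclusion holds.
p = 47: 47 mod 19 = 9 — not in {0, 2, 3, 4, 5, 7, 10, 11, 12, 13, 17, 18}.
Hence p = 47 is a counterexample.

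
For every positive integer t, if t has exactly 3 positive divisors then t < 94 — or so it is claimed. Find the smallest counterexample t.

A counterexample is any positive integer t such that t has exactly 3 positive divisors but the claim fails; we check each in order.
t = 4: τ(4) = 3; 4 < 94.
t = 9: τ(9) = 3; 9 < 94.
t = 25: τ(25) = 3; 25 < 94.
t = 49: τ(49) = 3; 49 < 94.
t = 121: τ(121) = 3; 121 ≥ 94.
So t = 121 is the smallest counterexample.

t = 121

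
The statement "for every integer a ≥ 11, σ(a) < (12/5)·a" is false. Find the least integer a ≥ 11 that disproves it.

a = 24

Check each integer a ≥ 11 in order until the claim fails.
For a = 11, 12, 13, 14, …, 21, 22, 23 the conclusion holds.
a = 24: σ(24) = 60; 60 ≥ 288/5.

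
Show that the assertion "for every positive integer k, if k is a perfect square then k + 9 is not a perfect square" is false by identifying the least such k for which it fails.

Check each positive integer k in order until k is a perfect square but k + 9 is a perfect square.
k = 1: 1 + 9 = 10, not a perfect square.
k = 4: 4 + 9 = 13, not a perfect square.
k = 9: 9 + 9 = 18, not a perfect square.
k = 16: 16 = 4² and 16 + 9 = 25 = 5².
So k = 16 is the smallest counterexample.

k = 16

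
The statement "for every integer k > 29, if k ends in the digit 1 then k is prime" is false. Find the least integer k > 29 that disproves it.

A counterexample is any integer k > 29 such that k ends in the digit 1 but k is not prime; we check each in order.
k = 31: 31 ends in 1 and is prime.
k = 41: 41 ends in 1 and is prime.
k = 51: 51 ends in 1; 51 = 3 × 17, composite.
Hence k = 51 is a counterexample.

k = 51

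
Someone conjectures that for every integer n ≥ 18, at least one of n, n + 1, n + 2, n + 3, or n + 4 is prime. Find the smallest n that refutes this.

The first 6 eligible values, up to n = 23, all satisfy the conclusion.
n = 24: 24 = 2 × 12; 25 = 5 × 5; 26 = 2 × 13; 27 = 3 × 9; 28 = 2 × 14 — all composite.

n = 24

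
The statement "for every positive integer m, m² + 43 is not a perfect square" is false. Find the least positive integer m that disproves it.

m = 21

For m = 1, 2, 3, 4, …, 18, 19, 20 the conclusion holds.
m = 21: 21² + 43 = 484 = 22², a perfect square.
Hence m = 21 is a counterexample.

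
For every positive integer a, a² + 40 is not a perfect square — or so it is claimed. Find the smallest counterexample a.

a = 3

A counterexample is any positive integer a such that a² + 40 is a perfect square; we check each in order.
For a = 1, 2 the conclusion holds.
a = 3: 3² + 40 = 49 = 7², a perfect square.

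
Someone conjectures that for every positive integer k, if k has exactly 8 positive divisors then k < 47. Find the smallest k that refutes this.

k = 54

k = 24: τ(24) = 8; 24 < 47.
k = 30: τ(30) = 8; 30 < 47.
k = 40: τ(40) = 8; 40 < 47.
k = 42: τ(42) = 8; 42 < 47.
k = 54: τ(54) = 8; 54 ≥ 47.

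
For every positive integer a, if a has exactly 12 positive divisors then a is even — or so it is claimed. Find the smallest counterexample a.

a = 315

A counterexample is any positive integer a such that a has exactly 12 positive divisors but a is odd; we check each in order.
For a = 60, 72, 84, 90, …, 294, 306, 308 the conclusion holds.
a = 315: divisors of 315: 12 divisors; 315 is odd.
Hence a = 315 is a counterexample.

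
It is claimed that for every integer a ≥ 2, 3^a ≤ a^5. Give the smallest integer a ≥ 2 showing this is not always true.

a = 11

For a = 2, 3, 4, 5, 6, 7, 8, 9, 10 the conclusion holds.
a = 11: 3^a = 177147 and a^5 = 161051, so 177147 > 161051.
So a = 11 is the smallest counterexample.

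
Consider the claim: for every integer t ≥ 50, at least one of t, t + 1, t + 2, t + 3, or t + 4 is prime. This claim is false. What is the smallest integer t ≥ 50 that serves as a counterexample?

t = 50: 53 is prime.
t = 51: 53 is prime.
t = 52: 53 is prime.
t = 53: 53 is prime.
t = 54: 54 = 2 × 27; 55 = 5 × 11; 56 = 2 × 28; 57 = 3 × 19; 58 = 2 × 29 — all composite.
Hence t = 54 is a counterexample.

t = 54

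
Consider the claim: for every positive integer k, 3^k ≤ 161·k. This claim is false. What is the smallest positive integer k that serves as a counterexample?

Check each positive integer k in order until 3^k > 161·k.
The first 6 eligible values, up to k = 6, all satisfy the conclusion.
k = 7: 3^k = 2187 and 161·k = 1127, so 2187 > 1127.
So k = 7 is the smallest counterexample.

k = 7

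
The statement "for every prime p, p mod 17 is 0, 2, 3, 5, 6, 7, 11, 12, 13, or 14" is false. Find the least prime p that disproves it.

We need the least prime p for which the claim fails.
For p = 2, 3, 5, 7, …, 31, 37, 41 the conclusion holds.
p = 43: 43 mod 17 = 9 — not in {0, 2, 3, 5, 6, 7, 11, 12, 13, 14}.
Thus p = 43 disproves the claim, and no smaller p works.

p = 43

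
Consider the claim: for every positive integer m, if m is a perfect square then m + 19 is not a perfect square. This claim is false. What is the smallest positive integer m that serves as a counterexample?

m = 81

The first 8 eligible values, up to m = 64, all satisfy the conclusion.
m = 81: 81 = 9² and 81 + 19 = 100 = 10².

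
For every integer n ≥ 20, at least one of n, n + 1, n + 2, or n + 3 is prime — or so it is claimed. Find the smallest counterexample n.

A counterexample is any integer n ≥ 20 such that n, n + 1, n + 2, n + 3 are all composite; we check each in order.
n = 20: 23 is prime.
n = 21: 23 is prime.
n = 22: 23 is prime.
n = 23: 23 is prime.
n = 24: 24 = 2 × 12; 25 = 5 × 5; 26 = 2 × 13; 27 = 3 × 9 — all composite.

n = 24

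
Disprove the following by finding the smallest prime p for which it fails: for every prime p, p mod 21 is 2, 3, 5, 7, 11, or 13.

We need the least prime p for which the claim fails.
The first 6 eligible values, up to p = 13, all satisfy the conclusion.
p = 17: 17 mod 21 = 17 — not in {2, 3, 5, 7, 11, 13}.

p = 17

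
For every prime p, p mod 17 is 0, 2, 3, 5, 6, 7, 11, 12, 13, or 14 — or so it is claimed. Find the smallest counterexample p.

p = 43

For p = 2, 3, 5, 7, …, 31, 37, 41 the conclusion holds.
p = 43: 43 mod 17 = 9 — not in {0, 2, 3, 5, 6, 7, 11, 12, 13, 14}.
Thus p = 43 disproves the claim, and no smaller p works.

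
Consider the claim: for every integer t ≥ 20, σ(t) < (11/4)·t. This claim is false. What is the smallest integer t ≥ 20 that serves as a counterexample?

t = 60

A counterexample is any integer t ≥ 20 such that the claim fails; we check each in order.
For t = 20, 21, 22, 23, …, 57, 58, 59 the conclusion holds.
t = 60: σ(60) = 168; 168 ≥ 165.
So t = 60 is the smallest counterexample.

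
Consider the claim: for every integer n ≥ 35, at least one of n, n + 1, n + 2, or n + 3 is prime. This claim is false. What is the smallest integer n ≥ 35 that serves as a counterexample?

For n = 35, 36, 37, 38, …, 45, 46, 47 the conclusion holds.
n = 48: 48 = 2 × 24; 49 = 7 × 7; 50 = 2 × 25; 51 = 3 × 17 — all composite.

n = 48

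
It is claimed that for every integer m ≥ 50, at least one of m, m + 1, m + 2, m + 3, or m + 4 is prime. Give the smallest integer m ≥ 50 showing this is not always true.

m = 54

The first 4 eligible values, up to m = 53, all satisfy the conclusion.
m = 54: 54 = 2 × 27; 55 = 5 × 11; 56 = 2 × 28; 57 = 3 × 19; 58 = 2 × 29 — all composite.
So m = 54 is the smallest counterexample.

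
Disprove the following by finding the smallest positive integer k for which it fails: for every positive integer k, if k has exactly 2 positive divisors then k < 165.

k = 167

Check each positive integer k in order until k has exactly 2 positive divisors but the claim fails.
For k = 2, 3, 5, 7, …, 151, 157, 163 the conclusion holds.
k = 167: τ(167) = 2; 167 ≥ 165.
Thus k = 167 disproves the claim, and no smaller k works.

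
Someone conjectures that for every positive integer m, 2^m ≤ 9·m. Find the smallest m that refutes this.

m = 1: 2^m = 2 and 9·m = 9, so 2 ≤ 9.
m = 2: 2^m = 4 and 9·m = 18, so 4 ≤ 18.
m = 3: 2^m = 8 and 9·m = 27, so 8 ≤ 27.
m = 4: 2^m = 16 and 9·m = 36, so 16 ≤ 36.
m = 5: 2^m = 32 and 9·m = 45, so 32 ≤ 45.
m = 6: 2^m = 64 and 9·m = 54, so 64 > 54.
Hence m = 6 is a counterexample.

m = 6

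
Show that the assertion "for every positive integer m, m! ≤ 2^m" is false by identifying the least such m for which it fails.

m = 4

For m = 1, 2, 3 the conclusion holds.
m = 4: m! = 24 and 2^m = 16, so 24 > 16.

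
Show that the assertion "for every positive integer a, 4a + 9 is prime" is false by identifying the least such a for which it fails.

a = 3

A counterexample is any positive integer a such that 4a + 9 is not prime; we check each in order.
For a = 1, 2 the conclusion holds.
a = 3: 4a + 9 = 21 = 3 × 7, composite.
So a = 3 is the smallest counterexample.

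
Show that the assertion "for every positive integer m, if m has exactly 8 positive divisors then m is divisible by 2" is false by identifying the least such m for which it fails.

m = 105

For m = 24, 30, 40, 42, …, 88, 102, 104 the conclusion holds.
m = 105: τ(105) = 8; 105 mod 2 = 1.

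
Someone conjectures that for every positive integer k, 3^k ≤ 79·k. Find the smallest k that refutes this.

k = 6

For k = 1, 2, 3, 4, 5 the conclusion holds.
k = 6: 3^k = 729 and 79·k = 474, so 729 > 474.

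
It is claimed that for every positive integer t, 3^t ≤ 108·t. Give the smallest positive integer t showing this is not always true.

A counterexample is any positive integer t such that 3^t > 108·t; we check each in order.
For t = 1, 2, 3, 4, 5 the conclusion holds.
t = 6: 3^t = 729 and 108·t = 648, so 729 > 648.

t = 6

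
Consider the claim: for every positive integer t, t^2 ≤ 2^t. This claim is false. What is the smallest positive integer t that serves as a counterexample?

t = 3

t = 1: t^2 = 1 and 2^t = 2, so 1 ≤ 2.
t = 2: t^2 = 4 and 2^t = 4, so 4 ≤ 4.
t = 3: t^2 = 9 and 2^t = 8, so 9 > 8.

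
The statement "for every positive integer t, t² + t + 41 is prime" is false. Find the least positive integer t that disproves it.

For t = 1, 2, 3, 4, …, 37, 38, 39 the conclusion holds.
t = 40: t² + t + 41 = 1681 = 41 × 41, composite.
Hence t = 40 is a counterexample.

t = 40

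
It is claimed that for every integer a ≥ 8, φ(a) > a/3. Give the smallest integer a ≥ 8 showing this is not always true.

a = 12

The first 4 eligible values, up to a = 11, all satisfy the conclusion.
a = 12: φ(12) = 4 and 12/3 = 4, so φ(12) ≤ 12/3.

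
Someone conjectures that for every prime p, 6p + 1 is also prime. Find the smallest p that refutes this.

p = 19

p = 2: 6p + 1 = 13, prime.
p = 3: 6p + 1 = 19, prime.
p = 5: 6p + 1 = 31, prime.
p = 7: 6p + 1 = 43, prime.
p = 11: 6p + 1 = 67, prime.
p = 13: 6p + 1 = 79, prime.
p = 17: 6p + 1 = 103, prime.
p = 19: 6p + 1 = 115 = 5 × 23, not prime.
So p = 19 is the smallest counterexample.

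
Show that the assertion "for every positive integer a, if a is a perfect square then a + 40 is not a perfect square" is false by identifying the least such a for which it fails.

a = 9

Check each positive integer a in order until a is a perfect square but a + 40 is a perfect square.
a = 1: 1 + 40 = 41, not a perfect square.
a = 4: 4 + 40 = 44, not a perfect square.
a = 9: 9 = 3² and 9 + 40 = 49 = 7².
Thus a = 9 disproves the claim, and no smaller a works.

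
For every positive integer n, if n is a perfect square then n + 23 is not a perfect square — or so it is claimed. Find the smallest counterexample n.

Check each positive integer n in order until n is a perfect square but n + 23 is a perfect square.
For n = 1, 4, 9, 16, 25, 36, 49, 64, 81, 100 the conclusion holds.
n = 121: 121 = 11² and 121 + 23 = 144 = 12².
Thus n = 121 disproves the claim, and no smaller n works.

n = 121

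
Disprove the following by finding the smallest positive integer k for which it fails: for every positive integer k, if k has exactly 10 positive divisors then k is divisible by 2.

k = 405

A counterexample is any positive integer k such that k has exactly 10 positive divisors but k is not divisible by 2; we check each in order.
For k = 48, 80, 112, 162, 176, 208, 272, 304, 368 the conclusion holds.
k = 405: τ(405) = 10; 405 mod 2 = 1.
So k = 405 is the smallest counterexample.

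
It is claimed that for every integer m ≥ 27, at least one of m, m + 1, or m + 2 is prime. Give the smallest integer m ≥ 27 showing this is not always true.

A counterexample is any integer m ≥ 27 such that m, m + 1, m + 2 are all composite; we check each in order.
m = 27: 29 is prime.
m = 28: 29 is prime.
m = 29: 29 is prime.
m = 30: 31 is prime.
m = 31: 31 is prime.
m = 32: 32 = 2 × 16; 33 = 3 × 11; 34 = 2 × 17 — all composite.
Thus m = 32 disproves the claim, and no smaller m works.

m = 32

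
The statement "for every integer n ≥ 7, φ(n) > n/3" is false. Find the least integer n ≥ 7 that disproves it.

n = 12

A counterexample is any integer n ≥ 7 such that the claim fails; we check each in order.
The first 5 eligible values, up to n = 11, all satisfy the conclusion.
n = 12: φ(12) = 4 and 12/3 = 4, so φ(12) ≤ 12/3.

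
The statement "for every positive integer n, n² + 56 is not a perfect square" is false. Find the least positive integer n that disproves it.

n = 5

We need the least positive integer n for which n² + 56 is a perfect square.
n = 1: 1² + 56 = 57, not a perfect square.
n = 2: 2² + 56 = 60, not a perfect square.
n = 3: 3² + 56 = 65, not a perfect square.
n = 4: 4² + 56 = 72, not a perfect square.
n = 5: 5² + 56 = 81 = 9², a perfect square.
Hence n = 5 is a counterexample.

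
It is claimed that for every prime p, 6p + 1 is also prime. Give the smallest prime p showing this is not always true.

A counterexample is any prime p such that 6p + 1 is not prime; we check each in order.
The first 7 eligible values, up to p = 17, all satisfy the conclusion.
p = 19: 6p + 1 = 115 = 5 × 23, not prime.

p = 19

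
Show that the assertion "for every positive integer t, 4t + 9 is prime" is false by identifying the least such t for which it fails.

A counterexample is any positive integer t such that 4t + 9 is not prime; we check each in order.
For t = 1, 2 the conclusion holds.
t = 3: 4t + 9 = 21 = 3 × 7, composite.

t = 3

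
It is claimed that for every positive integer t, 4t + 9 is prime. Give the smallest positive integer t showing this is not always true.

t = 3

Check each positive integer t in order until 4t + 9 is not prime.
t = 1: 4t + 9 = 13, prime.
t = 2: 4t + 9 = 17, prime.
t = 3: 4t + 9 = 21 = 3 × 7, composite.
Thus t = 3 disproves the claim, and no smaller t works.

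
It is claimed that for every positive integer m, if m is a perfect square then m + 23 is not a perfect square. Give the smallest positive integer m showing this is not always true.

m = 121

For m = 1, 4, 9, 16, 25, 36, 49, 64, 81, 100 the conclusion holds.
m = 121: 121 = 11² and 121 + 23 = 144 = 12².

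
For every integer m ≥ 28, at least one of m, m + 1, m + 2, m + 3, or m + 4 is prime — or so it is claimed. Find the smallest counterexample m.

A counterexample is any integer m ≥ 28 such that m, m + 1, m + 2, m + 3, m + 4 are all composite; we check each in order.
m = 28: 29 is prime.
m = 29: 29 is prime.
m = 30: 31 is prime.
m = 31: 31 is prime.
m = 32: 32 = 2 × 16; 33 = 3 × 11; 34 = 2 × 17; 35 = 5 × 7; 36 = 2 × 18 — all composite.
So m = 32 is the smallest counterexample.

m = 32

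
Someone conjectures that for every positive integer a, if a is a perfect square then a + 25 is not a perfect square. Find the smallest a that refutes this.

A counterexample is any positive integer a such that a is a perfect square but a + 25 is a perfect square; we check each in order.
For a = 1, 4, 9, 16, …, 81, 100, 121 the conclusion holds.
a = 144: 144 = 12² and 144 + 25 = 169 = 13².
So a = 144 is the smallest counterexample.

a = 144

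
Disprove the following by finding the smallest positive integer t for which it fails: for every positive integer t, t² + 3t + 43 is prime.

The first 38 eligible values, up to t = 38, all satisfy the conclusion.
t = 39: t² + 3t + 43 = 1681 = 41 × 41, composite.
So t = 39 is the smallest counterexample.

t = 39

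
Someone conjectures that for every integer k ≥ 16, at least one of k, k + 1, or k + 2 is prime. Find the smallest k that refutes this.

k = 20

The first 4 eligible values, up to k = 19, all satisfy the conclusion.
k = 20: 20 = 2 × 10; 21 = 3 × 7; 22 = 2 × 11 — all composite.
So k = 20 is the smallest counterexample.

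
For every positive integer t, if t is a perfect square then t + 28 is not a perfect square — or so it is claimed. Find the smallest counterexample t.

We need the least positive integer t for which t is a perfect square but t + 28 is a perfect square.
The first 5 eligible values, up to t = 25, all satisfy the conclusion.
t = 36: 36 = 6² and 36 + 28 = 64 = 8².

t = 36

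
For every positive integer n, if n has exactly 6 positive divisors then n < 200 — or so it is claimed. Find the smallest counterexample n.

For n = 12, 18, 20, 28, …, 172, 175, 188 the conclusion holds.
n = 207: τ(207) = 6; 207 ≥ 200.

n = 207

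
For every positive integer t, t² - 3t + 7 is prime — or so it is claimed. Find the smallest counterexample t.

t = 6

We need the least positive integer t for which t² - 3t + 7 is not prime.
The first 5 eligible values, up to t = 5, all satisfy the conclusion.
t = 6: t² - 3t + 7 = 25 = 5 × 5, composite.
Thus t = 6 disproves the claim, and no smaller t works.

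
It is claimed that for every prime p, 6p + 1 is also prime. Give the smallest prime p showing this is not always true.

p = 19

The first 7 eligible values, up to p = 17, all satisfy the conclusion.
p = 19: 6p + 1 = 115 = 5 × 23, not prime.
Hence p = 19 is a counterexample.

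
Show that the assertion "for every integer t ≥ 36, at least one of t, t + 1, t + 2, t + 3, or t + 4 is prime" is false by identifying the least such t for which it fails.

We need the least integer t ≥ 36 for which t, t + 1, t + 2, t + 3, t + 4 are all composite.
For t = 36, 37, 38, 39, …, 45, 46, 47 the conclusion holds.
t = 48: 48 = 2 × 24; 49 = 7 × 7; 50 = 2 × 25; 51 = 3 × 17; 52 = 2 × 26 — all composite.
So t = 48 is the smallest counterexample.

t = 48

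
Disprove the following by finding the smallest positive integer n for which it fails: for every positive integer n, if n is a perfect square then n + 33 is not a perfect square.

n = 1: 1 + 33 = 34, not a perfect square.
n = 4: 4 + 33 = 37, not a perfect square.
n = 9: 9 + 33 = 42, not a perfect square.
n = 16: 16 = 4² and 16 + 33 = 49 = 7².

n = 16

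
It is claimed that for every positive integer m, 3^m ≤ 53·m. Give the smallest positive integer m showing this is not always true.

m = 6

Check each positive integer m in order until 3^m > 53·m.
For m = 1, 2, 3, 4, 5 the conclusion holds.
m = 6: 3^m = 729 and 53·m = 318, so 729 > 318.
So m = 6 is the smallest counterexample.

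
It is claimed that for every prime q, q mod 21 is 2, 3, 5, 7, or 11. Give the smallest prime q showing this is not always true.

Check each prime q in order until the claim fails.
The first 5 eligible values, up to q = 11, all satisfy the conclusion.
q = 13: 13 mod 21 = 13 — not in {2, 3, 5, 7, 11}.

q = 13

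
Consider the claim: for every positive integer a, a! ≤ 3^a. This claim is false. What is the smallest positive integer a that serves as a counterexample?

a = 7

We need the least positive integer a for which a! > 3^a.
a = 1: a! = 1 and 3^a = 3, so 1 ≤ 3.
a = 2: a! = 2 and 3^a = 9, so 2 ≤ 9.
a = 3: a! = 6 and 3^a = 27, so 6 ≤ 27.
a = 4: a! = 24 and 3^a = 81, so 24 ≤ 81.
a = 5: a! = 120 and 3^a = 243, so 120 ≤ 243.
a = 6: a! = 720 and 3^a = 729, so 720 ≤ 729.
a = 7: a! = 5040 and 3^a = 2187, so 5040 > 2187.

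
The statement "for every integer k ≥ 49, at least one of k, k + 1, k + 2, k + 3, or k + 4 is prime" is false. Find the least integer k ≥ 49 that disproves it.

k = 54

We need the least integer k ≥ 49 for which k, k + 1, k + 2, k + 3, k + 4 are all composite.
For k = 49, 50, 51, 52, 53 the conclusion holds.
k = 54: 54 = 2 × 27; 55 = 5 × 11; 56 = 2 × 28; 57 = 3 × 19; 58 = 2 × 29 — all composite.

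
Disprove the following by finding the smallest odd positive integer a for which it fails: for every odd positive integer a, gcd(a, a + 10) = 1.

For a = 1, 3 the conclusion holds.
a = 5: gcd(5, 15) = 5.
Hence a = 5 is a counterexample.

a = 5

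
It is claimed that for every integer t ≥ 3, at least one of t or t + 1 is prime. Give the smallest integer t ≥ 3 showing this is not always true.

Check each integer t ≥ 3 in order until t, t + 1 are both composite.
For t = 3, 4, 5, 6, 7 the conclusion holds.
t = 8: 8 = 2 × 4; 9 = 3 × 3 — both composite.
Thus t = 8 disproves the claim, and no smaller t works.

t = 8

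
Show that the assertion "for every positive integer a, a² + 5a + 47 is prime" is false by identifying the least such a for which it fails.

Check each positive integer a in order until a² + 5a + 47 is not prime.
The first 37 eligible values, up to a = 37, all satisfy the conclusion.
a = 38: a² + 5a + 47 = 1681 = 41 × 41, composite.
Thus a = 38 disproves the claim, and no smaller a works.

a = 38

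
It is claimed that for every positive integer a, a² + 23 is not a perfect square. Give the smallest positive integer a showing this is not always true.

a = 11

For a = 1, 2, 3, 4, 5, 6, 7, 8, 9, 10 the conclusion holds.
a = 11: 11² + 23 = 144 = 12², a perfect square.
Hence a = 11 is a counterexample.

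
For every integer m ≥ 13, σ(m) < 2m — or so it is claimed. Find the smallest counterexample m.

m = 18

Check each integer m ≥ 13 in order until the claim fails.
The first 5 eligible values, up to m = 17, all satisfy the conclusion.
m = 18: σ(18) = 39; 39 ≥ 36.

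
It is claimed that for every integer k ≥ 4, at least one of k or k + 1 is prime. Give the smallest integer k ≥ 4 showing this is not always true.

We need the least integer k ≥ 4 for which k, k + 1 are both composite.
The first 4 eligible values, up to k = 7, all satisfy the conclusion.
k = 8: 8 = 2 × 4; 9 = 3 × 3 — both composite.

k = 8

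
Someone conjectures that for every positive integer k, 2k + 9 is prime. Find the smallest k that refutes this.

A counterexample is any positive integer k such that 2k + 9 is not prime; we check each in order.
k = 1: 2k + 9 = 11, prime.
k = 2: 2k + 9 = 13, prime.
k = 3: 2k + 9 = 15 = 3 × 5, composite.
Hence k = 3 is a counterexample.

k = 3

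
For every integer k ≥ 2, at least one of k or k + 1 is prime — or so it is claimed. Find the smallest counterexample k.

We need the least integer k ≥ 2 for which k, k + 1 are both composite.
The first 6 eligible values, up to k = 7, all satisfy the conclusion.
k = 8: 8 = 2 × 4; 9 = 3 × 3 — both composite.
So k = 8 is the smallest counterexample.

k = 8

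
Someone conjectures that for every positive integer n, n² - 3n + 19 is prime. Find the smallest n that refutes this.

Check each positive integer n in order until n² - 3n + 19 is not prime.
The first 17 eligible values, up to n = 17, all satisfy the conclusion.
n = 18: n² - 3n + 19 = 289 = 17 × 17, composite.

n = 18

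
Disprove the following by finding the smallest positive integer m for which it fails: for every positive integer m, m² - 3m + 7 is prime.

m = 6

Check each positive integer m in order until m² - 3m + 7 is not prime.
The first 5 eligible values, up to m = 5, all satisfy the conclusion.
m = 6: m² - 3m + 7 = 25 = 5 × 5, composite.
Thus m = 6 disproves the claim, and no smaller m works.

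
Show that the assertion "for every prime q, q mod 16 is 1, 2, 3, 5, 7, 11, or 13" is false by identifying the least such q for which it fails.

Check each prime q in order until the claim fails.
The first 10 eligible values, up to q = 29, all satisfy the conclusion.
q = 31: 31 mod 16 = 15 — not in {1, 2, 3, 5, 7, 11, 13}.
So q = 31 is the smallest counterexample.

q = 31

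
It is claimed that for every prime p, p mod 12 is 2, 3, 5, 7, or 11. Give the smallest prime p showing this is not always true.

p = 13

For p = 2, 3, 5, 7, 11 the conclusion holds.
p = 13: 13 mod 12 = 1 — not in {2, 3, 5, 7, 11}.
So p = 13 is the smallest counterexample.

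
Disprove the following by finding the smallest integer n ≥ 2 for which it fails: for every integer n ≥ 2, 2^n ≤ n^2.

For n = 2, 3, 4 the conclusion holds.
n = 5: 2^n = 32 and n^2 = 25, so 32 > 25.
Hence n = 5 is a counterexample.

n = 5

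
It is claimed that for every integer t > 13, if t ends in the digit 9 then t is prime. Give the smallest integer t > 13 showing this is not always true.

t = 19: 19 ends in 9 and is prime.
t = 29: 29 ends in 9 and is prime.
t = 39: 39 ends in 9; 39 = 3 × 13, composite.

t = 39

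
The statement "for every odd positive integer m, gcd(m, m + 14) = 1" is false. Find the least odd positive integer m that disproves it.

We need the least odd positive integer m for which gcd(m, m + 14) > 1.
For m = 1, 3, 5 the conclusion holds.
m = 7: gcd(7, 21) = 7.

m = 7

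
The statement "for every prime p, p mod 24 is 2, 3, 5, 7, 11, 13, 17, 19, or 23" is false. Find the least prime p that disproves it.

For p = 2, 3, 5, 7, …, 61, 67, 71 the conclusion holds.
p = 73: 73 mod 24 = 1 — not in {2, 3, 5, 7, 11, 13, 17, 19, 23}.
Thus p = 73 disproves the claim, and no smaller p works.

p = 73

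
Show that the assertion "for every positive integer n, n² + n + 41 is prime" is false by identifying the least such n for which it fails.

n = 40

For n = 1, 2, 3, 4, …, 37, 38, 39 the conclusion holds.
n = 40: n² + n + 41 = 1681 = 41 × 41, composite.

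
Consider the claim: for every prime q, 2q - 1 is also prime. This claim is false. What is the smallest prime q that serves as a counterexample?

We need the least prime q for which 2q - 1 is not prime.
For q = 2, 3 the conclusion holds.
q = 5: 2q - 1 = 9 = 3 × 3, not prime.
Hence q = 5 is a counterexample.

q = 5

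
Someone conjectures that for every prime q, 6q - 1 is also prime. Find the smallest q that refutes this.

For q = 2, 3, 5, 7 the conclusion holds.
q = 11: 6q - 1 = 65 = 5 × 13, not prime.

q = 11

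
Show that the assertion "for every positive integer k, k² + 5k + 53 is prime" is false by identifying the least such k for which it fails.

We need the least positive integer k for which k² + 5k + 53 is not prime.
k = 1: k² + 5k + 53 = 59, prime.
k = 2: k² + 5k + 53 = 67, prime.
k = 3: k² + 5k + 53 = 77 = 7 × 11, composite.
So k = 3 is the smallest counterexample.

k = 3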